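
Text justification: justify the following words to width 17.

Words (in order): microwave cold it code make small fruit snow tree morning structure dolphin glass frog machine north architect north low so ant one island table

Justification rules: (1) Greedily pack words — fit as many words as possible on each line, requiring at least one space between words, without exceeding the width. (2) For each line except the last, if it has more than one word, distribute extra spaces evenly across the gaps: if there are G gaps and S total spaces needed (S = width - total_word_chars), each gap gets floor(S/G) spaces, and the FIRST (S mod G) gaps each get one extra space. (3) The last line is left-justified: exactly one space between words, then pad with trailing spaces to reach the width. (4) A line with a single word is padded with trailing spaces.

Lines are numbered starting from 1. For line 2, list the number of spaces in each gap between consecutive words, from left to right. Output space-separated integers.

Line 1: ['microwave', 'cold', 'it'] (min_width=17, slack=0)
Line 2: ['code', 'make', 'small'] (min_width=15, slack=2)
Line 3: ['fruit', 'snow', 'tree'] (min_width=15, slack=2)
Line 4: ['morning', 'structure'] (min_width=17, slack=0)
Line 5: ['dolphin', 'glass'] (min_width=13, slack=4)
Line 6: ['frog', 'machine'] (min_width=12, slack=5)
Line 7: ['north', 'architect'] (min_width=15, slack=2)
Line 8: ['north', 'low', 'so', 'ant'] (min_width=16, slack=1)
Line 9: ['one', 'island', 'table'] (min_width=16, slack=1)

Answer: 2 2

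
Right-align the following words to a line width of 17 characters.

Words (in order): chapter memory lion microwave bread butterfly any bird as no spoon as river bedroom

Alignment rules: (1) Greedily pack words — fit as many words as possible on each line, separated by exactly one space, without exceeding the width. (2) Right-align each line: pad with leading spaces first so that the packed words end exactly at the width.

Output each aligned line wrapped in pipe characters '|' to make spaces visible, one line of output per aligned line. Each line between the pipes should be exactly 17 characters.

Line 1: ['chapter', 'memory'] (min_width=14, slack=3)
Line 2: ['lion', 'microwave'] (min_width=14, slack=3)
Line 3: ['bread', 'butterfly'] (min_width=15, slack=2)
Line 4: ['any', 'bird', 'as', 'no'] (min_width=14, slack=3)
Line 5: ['spoon', 'as', 'river'] (min_width=14, slack=3)
Line 6: ['bedroom'] (min_width=7, slack=10)

Answer: |   chapter memory|
|   lion microwave|
|  bread butterfly|
|   any bird as no|
|   spoon as river|
|          bedroom|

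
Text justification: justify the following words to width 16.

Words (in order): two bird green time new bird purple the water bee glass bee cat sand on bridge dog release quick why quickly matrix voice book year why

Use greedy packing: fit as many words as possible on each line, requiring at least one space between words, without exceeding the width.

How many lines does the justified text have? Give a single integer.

Answer: 10

Derivation:
Line 1: ['two', 'bird', 'green'] (min_width=14, slack=2)
Line 2: ['time', 'new', 'bird'] (min_width=13, slack=3)
Line 3: ['purple', 'the', 'water'] (min_width=16, slack=0)
Line 4: ['bee', 'glass', 'bee'] (min_width=13, slack=3)
Line 5: ['cat', 'sand', 'on'] (min_width=11, slack=5)
Line 6: ['bridge', 'dog'] (min_width=10, slack=6)
Line 7: ['release', 'quick'] (min_width=13, slack=3)
Line 8: ['why', 'quickly'] (min_width=11, slack=5)
Line 9: ['matrix', 'voice'] (min_width=12, slack=4)
Line 10: ['book', 'year', 'why'] (min_width=13, slack=3)
Total lines: 10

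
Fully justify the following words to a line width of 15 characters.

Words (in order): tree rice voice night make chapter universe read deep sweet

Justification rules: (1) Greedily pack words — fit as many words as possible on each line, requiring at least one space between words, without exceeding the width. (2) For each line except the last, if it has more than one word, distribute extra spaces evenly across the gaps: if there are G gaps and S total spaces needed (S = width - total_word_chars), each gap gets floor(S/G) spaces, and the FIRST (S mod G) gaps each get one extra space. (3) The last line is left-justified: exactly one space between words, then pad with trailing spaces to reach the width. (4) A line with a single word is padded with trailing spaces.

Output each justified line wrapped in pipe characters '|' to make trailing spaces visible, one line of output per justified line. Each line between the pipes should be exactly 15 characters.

Line 1: ['tree', 'rice', 'voice'] (min_width=15, slack=0)
Line 2: ['night', 'make'] (min_width=10, slack=5)
Line 3: ['chapter'] (min_width=7, slack=8)
Line 4: ['universe', 'read'] (min_width=13, slack=2)
Line 5: ['deep', 'sweet'] (min_width=10, slack=5)

Answer: |tree rice voice|
|night      make|
|chapter        |
|universe   read|
|deep sweet     |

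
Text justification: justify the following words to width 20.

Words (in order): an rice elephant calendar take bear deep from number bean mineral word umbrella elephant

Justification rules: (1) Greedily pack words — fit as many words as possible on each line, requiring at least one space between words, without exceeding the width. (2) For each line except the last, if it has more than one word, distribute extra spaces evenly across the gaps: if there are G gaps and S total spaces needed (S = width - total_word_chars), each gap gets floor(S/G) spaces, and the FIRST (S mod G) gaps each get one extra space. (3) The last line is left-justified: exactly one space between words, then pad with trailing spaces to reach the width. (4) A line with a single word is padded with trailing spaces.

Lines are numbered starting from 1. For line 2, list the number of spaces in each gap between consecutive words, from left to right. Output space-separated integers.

Answer: 2 2

Derivation:
Line 1: ['an', 'rice', 'elephant'] (min_width=16, slack=4)
Line 2: ['calendar', 'take', 'bear'] (min_width=18, slack=2)
Line 3: ['deep', 'from', 'number'] (min_width=16, slack=4)
Line 4: ['bean', 'mineral', 'word'] (min_width=17, slack=3)
Line 5: ['umbrella', 'elephant'] (min_width=17, slack=3)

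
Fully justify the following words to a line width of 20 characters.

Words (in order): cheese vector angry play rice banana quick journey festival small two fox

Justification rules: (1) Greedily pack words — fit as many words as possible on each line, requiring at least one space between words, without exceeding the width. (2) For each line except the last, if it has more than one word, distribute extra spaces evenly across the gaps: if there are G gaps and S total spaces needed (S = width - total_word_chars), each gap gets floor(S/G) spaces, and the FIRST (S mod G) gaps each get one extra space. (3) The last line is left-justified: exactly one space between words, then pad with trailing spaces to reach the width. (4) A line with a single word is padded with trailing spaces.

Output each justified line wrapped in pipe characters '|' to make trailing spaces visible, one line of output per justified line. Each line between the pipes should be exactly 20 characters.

Answer: |cheese  vector angry|
|play   rice   banana|
|quick        journey|
|festival  small  two|
|fox                 |

Derivation:
Line 1: ['cheese', 'vector', 'angry'] (min_width=19, slack=1)
Line 2: ['play', 'rice', 'banana'] (min_width=16, slack=4)
Line 3: ['quick', 'journey'] (min_width=13, slack=7)
Line 4: ['festival', 'small', 'two'] (min_width=18, slack=2)
Line 5: ['fox'] (min_width=3, slack=17)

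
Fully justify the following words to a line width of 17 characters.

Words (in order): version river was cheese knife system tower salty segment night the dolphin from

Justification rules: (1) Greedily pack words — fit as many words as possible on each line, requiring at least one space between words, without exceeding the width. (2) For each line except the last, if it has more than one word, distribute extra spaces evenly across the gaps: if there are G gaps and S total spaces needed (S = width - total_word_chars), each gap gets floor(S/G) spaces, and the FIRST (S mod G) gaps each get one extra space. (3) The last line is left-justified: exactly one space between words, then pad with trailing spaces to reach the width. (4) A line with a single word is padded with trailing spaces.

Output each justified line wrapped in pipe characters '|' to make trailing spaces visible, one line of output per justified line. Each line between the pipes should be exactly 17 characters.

Line 1: ['version', 'river', 'was'] (min_width=17, slack=0)
Line 2: ['cheese', 'knife'] (min_width=12, slack=5)
Line 3: ['system', 'tower'] (min_width=12, slack=5)
Line 4: ['salty', 'segment'] (min_width=13, slack=4)
Line 5: ['night', 'the', 'dolphin'] (min_width=17, slack=0)
Line 6: ['from'] (min_width=4, slack=13)

Answer: |version river was|
|cheese      knife|
|system      tower|
|salty     segment|
|night the dolphin|
|from             |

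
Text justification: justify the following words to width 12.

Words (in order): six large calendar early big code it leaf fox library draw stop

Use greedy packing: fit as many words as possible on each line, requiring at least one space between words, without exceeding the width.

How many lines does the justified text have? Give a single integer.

Answer: 6

Derivation:
Line 1: ['six', 'large'] (min_width=9, slack=3)
Line 2: ['calendar'] (min_width=8, slack=4)
Line 3: ['early', 'big'] (min_width=9, slack=3)
Line 4: ['code', 'it', 'leaf'] (min_width=12, slack=0)
Line 5: ['fox', 'library'] (min_width=11, slack=1)
Line 6: ['draw', 'stop'] (min_width=9, slack=3)
Total lines: 6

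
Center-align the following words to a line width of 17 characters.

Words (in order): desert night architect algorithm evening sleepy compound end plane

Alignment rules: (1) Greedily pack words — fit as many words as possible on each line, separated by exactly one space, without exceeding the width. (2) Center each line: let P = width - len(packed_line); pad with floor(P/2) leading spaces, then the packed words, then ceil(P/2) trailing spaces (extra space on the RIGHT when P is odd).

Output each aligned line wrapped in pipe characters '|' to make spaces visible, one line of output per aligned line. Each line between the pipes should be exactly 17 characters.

Line 1: ['desert', 'night'] (min_width=12, slack=5)
Line 2: ['architect'] (min_width=9, slack=8)
Line 3: ['algorithm', 'evening'] (min_width=17, slack=0)
Line 4: ['sleepy', 'compound'] (min_width=15, slack=2)
Line 5: ['end', 'plane'] (min_width=9, slack=8)

Answer: |  desert night   |
|    architect    |
|algorithm evening|
| sleepy compound |
|    end plane    |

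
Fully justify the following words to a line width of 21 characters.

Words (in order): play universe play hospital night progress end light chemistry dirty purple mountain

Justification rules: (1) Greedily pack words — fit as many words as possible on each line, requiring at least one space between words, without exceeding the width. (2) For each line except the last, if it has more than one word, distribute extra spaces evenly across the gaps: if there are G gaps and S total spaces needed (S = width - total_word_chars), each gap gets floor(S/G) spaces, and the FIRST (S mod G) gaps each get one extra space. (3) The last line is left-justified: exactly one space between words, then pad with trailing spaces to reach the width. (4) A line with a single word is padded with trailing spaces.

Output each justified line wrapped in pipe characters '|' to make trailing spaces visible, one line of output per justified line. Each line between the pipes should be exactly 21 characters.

Answer: |play   universe  play|
|hospital        night|
|progress   end  light|
|chemistry       dirty|
|purple mountain      |

Derivation:
Line 1: ['play', 'universe', 'play'] (min_width=18, slack=3)
Line 2: ['hospital', 'night'] (min_width=14, slack=7)
Line 3: ['progress', 'end', 'light'] (min_width=18, slack=3)
Line 4: ['chemistry', 'dirty'] (min_width=15, slack=6)
Line 5: ['purple', 'mountain'] (min_width=15, slack=6)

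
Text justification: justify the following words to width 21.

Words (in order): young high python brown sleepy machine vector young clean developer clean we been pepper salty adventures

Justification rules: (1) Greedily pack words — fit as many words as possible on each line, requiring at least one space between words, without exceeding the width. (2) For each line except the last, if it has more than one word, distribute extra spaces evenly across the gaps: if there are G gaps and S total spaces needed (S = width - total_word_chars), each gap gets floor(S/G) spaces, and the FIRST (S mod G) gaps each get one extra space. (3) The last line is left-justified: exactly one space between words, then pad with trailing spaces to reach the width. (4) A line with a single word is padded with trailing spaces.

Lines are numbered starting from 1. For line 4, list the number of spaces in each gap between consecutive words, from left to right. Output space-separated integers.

Answer: 3 2

Derivation:
Line 1: ['young', 'high', 'python'] (min_width=17, slack=4)
Line 2: ['brown', 'sleepy', 'machine'] (min_width=20, slack=1)
Line 3: ['vector', 'young', 'clean'] (min_width=18, slack=3)
Line 4: ['developer', 'clean', 'we'] (min_width=18, slack=3)
Line 5: ['been', 'pepper', 'salty'] (min_width=17, slack=4)
Line 6: ['adventures'] (min_width=10, slack=11)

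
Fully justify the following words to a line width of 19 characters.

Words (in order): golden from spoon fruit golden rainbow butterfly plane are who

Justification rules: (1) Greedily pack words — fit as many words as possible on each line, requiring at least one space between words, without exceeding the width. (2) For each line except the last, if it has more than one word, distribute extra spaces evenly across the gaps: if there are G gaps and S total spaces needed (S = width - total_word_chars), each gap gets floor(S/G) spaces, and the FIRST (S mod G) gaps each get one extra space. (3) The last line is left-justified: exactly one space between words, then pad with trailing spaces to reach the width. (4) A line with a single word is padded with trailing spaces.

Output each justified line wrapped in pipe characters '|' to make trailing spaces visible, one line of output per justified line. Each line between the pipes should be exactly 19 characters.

Answer: |golden  from  spoon|
|fruit        golden|
|rainbow   butterfly|
|plane are who      |

Derivation:
Line 1: ['golden', 'from', 'spoon'] (min_width=17, slack=2)
Line 2: ['fruit', 'golden'] (min_width=12, slack=7)
Line 3: ['rainbow', 'butterfly'] (min_width=17, slack=2)
Line 4: ['plane', 'are', 'who'] (min_width=13, slack=6)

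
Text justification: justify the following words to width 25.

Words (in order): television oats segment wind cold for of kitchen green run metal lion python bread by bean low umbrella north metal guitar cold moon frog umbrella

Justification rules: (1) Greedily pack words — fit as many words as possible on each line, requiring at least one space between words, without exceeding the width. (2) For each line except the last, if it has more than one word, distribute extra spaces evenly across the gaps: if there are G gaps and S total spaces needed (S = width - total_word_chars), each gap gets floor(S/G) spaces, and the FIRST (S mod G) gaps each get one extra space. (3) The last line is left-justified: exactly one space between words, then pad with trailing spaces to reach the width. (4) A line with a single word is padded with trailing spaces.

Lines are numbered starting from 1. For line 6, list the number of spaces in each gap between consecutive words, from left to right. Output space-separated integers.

Answer: 3 2 2

Derivation:
Line 1: ['television', 'oats', 'segment'] (min_width=23, slack=2)
Line 2: ['wind', 'cold', 'for', 'of', 'kitchen'] (min_width=24, slack=1)
Line 3: ['green', 'run', 'metal', 'lion'] (min_width=20, slack=5)
Line 4: ['python', 'bread', 'by', 'bean', 'low'] (min_width=24, slack=1)
Line 5: ['umbrella', 'north', 'metal'] (min_width=20, slack=5)
Line 6: ['guitar', 'cold', 'moon', 'frog'] (min_width=21, slack=4)
Line 7: ['umbrella'] (min_width=8, slack=17)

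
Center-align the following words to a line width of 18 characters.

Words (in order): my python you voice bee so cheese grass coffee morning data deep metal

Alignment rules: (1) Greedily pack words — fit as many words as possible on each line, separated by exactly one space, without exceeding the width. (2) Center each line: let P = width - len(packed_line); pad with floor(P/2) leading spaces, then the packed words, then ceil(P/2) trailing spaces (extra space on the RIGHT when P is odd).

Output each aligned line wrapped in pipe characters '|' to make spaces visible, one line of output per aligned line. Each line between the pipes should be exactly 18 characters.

Answer: |  my python you   |
|   voice bee so   |
|   cheese grass   |
|  coffee morning  |
| data deep metal  |

Derivation:
Line 1: ['my', 'python', 'you'] (min_width=13, slack=5)
Line 2: ['voice', 'bee', 'so'] (min_width=12, slack=6)
Line 3: ['cheese', 'grass'] (min_width=12, slack=6)
Line 4: ['coffee', 'morning'] (min_width=14, slack=4)
Line 5: ['data', 'deep', 'metal'] (min_width=15, slack=3)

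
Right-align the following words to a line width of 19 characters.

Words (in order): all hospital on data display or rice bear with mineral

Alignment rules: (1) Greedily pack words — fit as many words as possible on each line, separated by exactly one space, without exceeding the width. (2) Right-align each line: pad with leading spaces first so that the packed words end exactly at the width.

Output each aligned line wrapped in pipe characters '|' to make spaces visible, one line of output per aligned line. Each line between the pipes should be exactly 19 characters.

Line 1: ['all', 'hospital', 'on'] (min_width=15, slack=4)
Line 2: ['data', 'display', 'or'] (min_width=15, slack=4)
Line 3: ['rice', 'bear', 'with'] (min_width=14, slack=5)
Line 4: ['mineral'] (min_width=7, slack=12)

Answer: |    all hospital on|
|    data display or|
|     rice bear with|
|            mineral|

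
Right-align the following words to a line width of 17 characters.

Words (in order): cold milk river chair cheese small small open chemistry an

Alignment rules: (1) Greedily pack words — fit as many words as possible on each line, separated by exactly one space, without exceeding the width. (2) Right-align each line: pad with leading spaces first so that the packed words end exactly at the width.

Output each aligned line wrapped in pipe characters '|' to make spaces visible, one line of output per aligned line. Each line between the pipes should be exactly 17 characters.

Line 1: ['cold', 'milk', 'river'] (min_width=15, slack=2)
Line 2: ['chair', 'cheese'] (min_width=12, slack=5)
Line 3: ['small', 'small', 'open'] (min_width=16, slack=1)
Line 4: ['chemistry', 'an'] (min_width=12, slack=5)

Answer: |  cold milk river|
|     chair cheese|
| small small open|
|     chemistry an|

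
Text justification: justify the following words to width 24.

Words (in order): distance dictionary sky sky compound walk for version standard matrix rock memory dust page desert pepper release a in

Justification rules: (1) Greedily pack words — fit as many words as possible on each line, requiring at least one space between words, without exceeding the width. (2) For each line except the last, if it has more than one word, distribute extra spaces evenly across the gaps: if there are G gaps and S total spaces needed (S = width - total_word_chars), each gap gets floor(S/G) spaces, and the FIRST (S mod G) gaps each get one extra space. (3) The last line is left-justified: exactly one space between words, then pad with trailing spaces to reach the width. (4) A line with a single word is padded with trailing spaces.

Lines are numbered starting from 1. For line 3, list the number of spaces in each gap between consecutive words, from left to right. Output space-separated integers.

Line 1: ['distance', 'dictionary', 'sky'] (min_width=23, slack=1)
Line 2: ['sky', 'compound', 'walk', 'for'] (min_width=21, slack=3)
Line 3: ['version', 'standard', 'matrix'] (min_width=23, slack=1)
Line 4: ['rock', 'memory', 'dust', 'page'] (min_width=21, slack=3)
Line 5: ['desert', 'pepper', 'release', 'a'] (min_width=23, slack=1)
Line 6: ['in'] (min_width=2, slack=22)

Answer: 2 1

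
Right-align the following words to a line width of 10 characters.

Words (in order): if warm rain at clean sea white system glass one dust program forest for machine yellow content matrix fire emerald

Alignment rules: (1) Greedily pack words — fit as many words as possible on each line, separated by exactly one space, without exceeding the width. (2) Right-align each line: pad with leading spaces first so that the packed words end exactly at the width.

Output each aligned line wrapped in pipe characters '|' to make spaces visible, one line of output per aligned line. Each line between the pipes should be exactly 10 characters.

Answer: |   if warm|
|   rain at|
| clean sea|
|     white|
|    system|
| glass one|
|      dust|
|   program|
|forest for|
|   machine|
|    yellow|
|   content|
|    matrix|
|      fire|
|   emerald|

Derivation:
Line 1: ['if', 'warm'] (min_width=7, slack=3)
Line 2: ['rain', 'at'] (min_width=7, slack=3)
Line 3: ['clean', 'sea'] (min_width=9, slack=1)
Line 4: ['white'] (min_width=5, slack=5)
Line 5: ['system'] (min_width=6, slack=4)
Line 6: ['glass', 'one'] (min_width=9, slack=1)
Line 7: ['dust'] (min_width=4, slack=6)
Line 8: ['program'] (min_width=7, slack=3)
Line 9: ['forest', 'for'] (min_width=10, slack=0)
Line 10: ['machine'] (min_width=7, slack=3)
Line 11: ['yellow'] (min_width=6, slack=4)
Line 12: ['content'] (min_width=7, slack=3)
Line 13: ['matrix'] (min_width=6, slack=4)
Line 14: ['fire'] (min_width=4, slack=6)
Line 15: ['emerald'] (min_width=7, slack=3)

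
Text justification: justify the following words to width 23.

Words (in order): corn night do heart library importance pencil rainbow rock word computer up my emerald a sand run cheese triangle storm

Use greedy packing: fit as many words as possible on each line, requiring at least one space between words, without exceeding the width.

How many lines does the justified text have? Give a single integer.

Answer: 6

Derivation:
Line 1: ['corn', 'night', 'do', 'heart'] (min_width=19, slack=4)
Line 2: ['library', 'importance'] (min_width=18, slack=5)
Line 3: ['pencil', 'rainbow', 'rock'] (min_width=19, slack=4)
Line 4: ['word', 'computer', 'up', 'my'] (min_width=19, slack=4)
Line 5: ['emerald', 'a', 'sand', 'run'] (min_width=18, slack=5)
Line 6: ['cheese', 'triangle', 'storm'] (min_width=21, slack=2)
Total lines: 6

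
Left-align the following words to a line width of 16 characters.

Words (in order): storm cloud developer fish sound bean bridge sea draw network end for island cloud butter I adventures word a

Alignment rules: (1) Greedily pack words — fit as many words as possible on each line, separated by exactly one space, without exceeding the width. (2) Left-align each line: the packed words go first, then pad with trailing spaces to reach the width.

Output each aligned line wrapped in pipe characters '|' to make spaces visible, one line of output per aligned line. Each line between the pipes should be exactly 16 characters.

Line 1: ['storm', 'cloud'] (min_width=11, slack=5)
Line 2: ['developer', 'fish'] (min_width=14, slack=2)
Line 3: ['sound', 'bean'] (min_width=10, slack=6)
Line 4: ['bridge', 'sea', 'draw'] (min_width=15, slack=1)
Line 5: ['network', 'end', 'for'] (min_width=15, slack=1)
Line 6: ['island', 'cloud'] (min_width=12, slack=4)
Line 7: ['butter', 'I'] (min_width=8, slack=8)
Line 8: ['adventures', 'word'] (min_width=15, slack=1)
Line 9: ['a'] (min_width=1, slack=15)

Answer: |storm cloud     |
|developer fish  |
|sound bean      |
|bridge sea draw |
|network end for |
|island cloud    |
|butter I        |
|adventures word |
|a               |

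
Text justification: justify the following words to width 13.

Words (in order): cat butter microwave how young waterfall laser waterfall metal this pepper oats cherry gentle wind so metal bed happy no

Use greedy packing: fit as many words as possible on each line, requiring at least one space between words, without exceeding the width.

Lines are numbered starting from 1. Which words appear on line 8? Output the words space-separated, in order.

Answer: pepper oats

Derivation:
Line 1: ['cat', 'butter'] (min_width=10, slack=3)
Line 2: ['microwave', 'how'] (min_width=13, slack=0)
Line 3: ['young'] (min_width=5, slack=8)
Line 4: ['waterfall'] (min_width=9, slack=4)
Line 5: ['laser'] (min_width=5, slack=8)
Line 6: ['waterfall'] (min_width=9, slack=4)
Line 7: ['metal', 'this'] (min_width=10, slack=3)
Line 8: ['pepper', 'oats'] (min_width=11, slack=2)
Line 9: ['cherry', 'gentle'] (min_width=13, slack=0)
Line 10: ['wind', 'so', 'metal'] (min_width=13, slack=0)
Line 11: ['bed', 'happy', 'no'] (min_width=12, slack=1)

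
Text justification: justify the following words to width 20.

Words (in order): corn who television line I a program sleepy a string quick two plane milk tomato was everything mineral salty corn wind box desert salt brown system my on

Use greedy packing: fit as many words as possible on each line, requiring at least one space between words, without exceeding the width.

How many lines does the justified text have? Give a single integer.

Answer: 9

Derivation:
Line 1: ['corn', 'who', 'television'] (min_width=19, slack=1)
Line 2: ['line', 'I', 'a', 'program'] (min_width=16, slack=4)
Line 3: ['sleepy', 'a', 'string'] (min_width=15, slack=5)
Line 4: ['quick', 'two', 'plane', 'milk'] (min_width=20, slack=0)
Line 5: ['tomato', 'was'] (min_width=10, slack=10)
Line 6: ['everything', 'mineral'] (min_width=18, slack=2)
Line 7: ['salty', 'corn', 'wind', 'box'] (min_width=19, slack=1)
Line 8: ['desert', 'salt', 'brown'] (min_width=17, slack=3)
Line 9: ['system', 'my', 'on'] (min_width=12, slack=8)
Total lines: 9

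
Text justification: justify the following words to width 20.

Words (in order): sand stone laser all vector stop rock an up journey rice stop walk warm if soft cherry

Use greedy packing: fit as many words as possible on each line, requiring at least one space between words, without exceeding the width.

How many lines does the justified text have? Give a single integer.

Answer: 5

Derivation:
Line 1: ['sand', 'stone', 'laser', 'all'] (min_width=20, slack=0)
Line 2: ['vector', 'stop', 'rock', 'an'] (min_width=19, slack=1)
Line 3: ['up', 'journey', 'rice', 'stop'] (min_width=20, slack=0)
Line 4: ['walk', 'warm', 'if', 'soft'] (min_width=17, slack=3)
Line 5: ['cherry'] (min_width=6, slack=14)
Total lines: 5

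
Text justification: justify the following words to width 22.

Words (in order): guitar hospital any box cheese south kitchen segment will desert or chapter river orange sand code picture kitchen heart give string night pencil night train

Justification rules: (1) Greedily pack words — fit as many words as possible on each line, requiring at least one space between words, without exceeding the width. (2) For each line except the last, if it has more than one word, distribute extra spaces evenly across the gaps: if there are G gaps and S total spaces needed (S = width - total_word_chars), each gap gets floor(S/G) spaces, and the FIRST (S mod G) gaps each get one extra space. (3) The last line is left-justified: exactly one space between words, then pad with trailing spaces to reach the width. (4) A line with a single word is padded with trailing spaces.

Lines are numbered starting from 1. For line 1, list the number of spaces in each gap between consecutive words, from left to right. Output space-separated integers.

Answer: 3 2

Derivation:
Line 1: ['guitar', 'hospital', 'any'] (min_width=19, slack=3)
Line 2: ['box', 'cheese', 'south'] (min_width=16, slack=6)
Line 3: ['kitchen', 'segment', 'will'] (min_width=20, slack=2)
Line 4: ['desert', 'or', 'chapter'] (min_width=17, slack=5)
Line 5: ['river', 'orange', 'sand', 'code'] (min_width=22, slack=0)
Line 6: ['picture', 'kitchen', 'heart'] (min_width=21, slack=1)
Line 7: ['give', 'string', 'night'] (min_width=17, slack=5)
Line 8: ['pencil', 'night', 'train'] (min_width=18, slack=4)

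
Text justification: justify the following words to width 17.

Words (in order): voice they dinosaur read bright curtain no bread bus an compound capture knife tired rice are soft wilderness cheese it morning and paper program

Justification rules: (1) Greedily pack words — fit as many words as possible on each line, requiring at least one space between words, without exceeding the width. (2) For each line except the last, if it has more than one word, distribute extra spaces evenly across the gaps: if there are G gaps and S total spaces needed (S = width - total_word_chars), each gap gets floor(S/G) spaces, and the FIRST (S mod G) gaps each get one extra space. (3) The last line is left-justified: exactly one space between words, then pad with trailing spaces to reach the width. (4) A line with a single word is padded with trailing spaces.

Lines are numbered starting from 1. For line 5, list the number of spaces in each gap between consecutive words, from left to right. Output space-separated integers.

Line 1: ['voice', 'they'] (min_width=10, slack=7)
Line 2: ['dinosaur', 'read'] (min_width=13, slack=4)
Line 3: ['bright', 'curtain', 'no'] (min_width=17, slack=0)
Line 4: ['bread', 'bus', 'an'] (min_width=12, slack=5)
Line 5: ['compound', 'capture'] (min_width=16, slack=1)
Line 6: ['knife', 'tired', 'rice'] (min_width=16, slack=1)
Line 7: ['are', 'soft'] (min_width=8, slack=9)
Line 8: ['wilderness', 'cheese'] (min_width=17, slack=0)
Line 9: ['it', 'morning', 'and'] (min_width=14, slack=3)
Line 10: ['paper', 'program'] (min_width=13, slack=4)

Answer: 2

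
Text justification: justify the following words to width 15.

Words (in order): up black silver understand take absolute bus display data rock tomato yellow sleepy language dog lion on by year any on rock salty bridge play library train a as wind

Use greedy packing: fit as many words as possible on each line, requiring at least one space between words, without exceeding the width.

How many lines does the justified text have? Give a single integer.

Line 1: ['up', 'black', 'silver'] (min_width=15, slack=0)
Line 2: ['understand', 'take'] (min_width=15, slack=0)
Line 3: ['absolute', 'bus'] (min_width=12, slack=3)
Line 4: ['display', 'data'] (min_width=12, slack=3)
Line 5: ['rock', 'tomato'] (min_width=11, slack=4)
Line 6: ['yellow', 'sleepy'] (min_width=13, slack=2)
Line 7: ['language', 'dog'] (min_width=12, slack=3)
Line 8: ['lion', 'on', 'by', 'year'] (min_width=15, slack=0)
Line 9: ['any', 'on', 'rock'] (min_width=11, slack=4)
Line 10: ['salty', 'bridge'] (min_width=12, slack=3)
Line 11: ['play', 'library'] (min_width=12, slack=3)
Line 12: ['train', 'a', 'as', 'wind'] (min_width=15, slack=0)
Total lines: 12

Answer: 12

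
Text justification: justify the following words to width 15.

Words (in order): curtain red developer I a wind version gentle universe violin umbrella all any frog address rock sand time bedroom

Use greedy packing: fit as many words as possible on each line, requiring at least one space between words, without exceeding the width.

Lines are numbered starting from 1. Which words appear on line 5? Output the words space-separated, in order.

Line 1: ['curtain', 'red'] (min_width=11, slack=4)
Line 2: ['developer', 'I', 'a'] (min_width=13, slack=2)
Line 3: ['wind', 'version'] (min_width=12, slack=3)
Line 4: ['gentle', 'universe'] (min_width=15, slack=0)
Line 5: ['violin', 'umbrella'] (min_width=15, slack=0)
Line 6: ['all', 'any', 'frog'] (min_width=12, slack=3)
Line 7: ['address', 'rock'] (min_width=12, slack=3)
Line 8: ['sand', 'time'] (min_width=9, slack=6)
Line 9: ['bedroom'] (min_width=7, slack=8)

Answer: violin umbrella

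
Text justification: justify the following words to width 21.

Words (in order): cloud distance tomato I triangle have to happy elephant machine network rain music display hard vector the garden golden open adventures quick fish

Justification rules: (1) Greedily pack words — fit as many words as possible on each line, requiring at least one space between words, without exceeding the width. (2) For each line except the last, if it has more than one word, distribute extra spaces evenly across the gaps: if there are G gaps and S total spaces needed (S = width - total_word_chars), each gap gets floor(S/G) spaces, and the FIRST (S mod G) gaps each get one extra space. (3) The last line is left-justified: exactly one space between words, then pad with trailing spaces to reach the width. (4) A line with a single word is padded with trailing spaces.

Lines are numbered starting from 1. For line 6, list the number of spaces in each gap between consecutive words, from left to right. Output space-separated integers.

Answer: 3 3

Derivation:
Line 1: ['cloud', 'distance', 'tomato'] (min_width=21, slack=0)
Line 2: ['I', 'triangle', 'have', 'to'] (min_width=18, slack=3)
Line 3: ['happy', 'elephant'] (min_width=14, slack=7)
Line 4: ['machine', 'network', 'rain'] (min_width=20, slack=1)
Line 5: ['music', 'display', 'hard'] (min_width=18, slack=3)
Line 6: ['vector', 'the', 'garden'] (min_width=17, slack=4)
Line 7: ['golden', 'open'] (min_width=11, slack=10)
Line 8: ['adventures', 'quick', 'fish'] (min_width=21, slack=0)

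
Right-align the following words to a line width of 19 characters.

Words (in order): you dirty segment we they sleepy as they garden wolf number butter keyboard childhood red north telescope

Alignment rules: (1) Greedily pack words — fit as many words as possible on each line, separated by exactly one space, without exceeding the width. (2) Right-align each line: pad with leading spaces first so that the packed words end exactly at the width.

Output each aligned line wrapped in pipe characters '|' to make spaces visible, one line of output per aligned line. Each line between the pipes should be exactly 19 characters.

Answer: |  you dirty segment|
|  we they sleepy as|
|   they garden wolf|
|      number butter|
| keyboard childhood|
|red north telescope|

Derivation:
Line 1: ['you', 'dirty', 'segment'] (min_width=17, slack=2)
Line 2: ['we', 'they', 'sleepy', 'as'] (min_width=17, slack=2)
Line 3: ['they', 'garden', 'wolf'] (min_width=16, slack=3)
Line 4: ['number', 'butter'] (min_width=13, slack=6)
Line 5: ['keyboard', 'childhood'] (min_width=18, slack=1)
Line 6: ['red', 'north', 'telescope'] (min_width=19, slack=0)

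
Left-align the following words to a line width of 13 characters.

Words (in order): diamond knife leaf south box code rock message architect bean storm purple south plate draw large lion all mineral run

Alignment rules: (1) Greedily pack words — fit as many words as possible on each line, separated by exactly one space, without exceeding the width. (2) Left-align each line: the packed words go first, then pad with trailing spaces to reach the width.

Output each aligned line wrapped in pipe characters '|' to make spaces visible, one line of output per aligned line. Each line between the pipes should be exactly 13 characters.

Answer: |diamond knife|
|leaf south   |
|box code rock|
|message      |
|architect    |
|bean storm   |
|purple south |
|plate draw   |
|large lion   |
|all mineral  |
|run          |

Derivation:
Line 1: ['diamond', 'knife'] (min_width=13, slack=0)
Line 2: ['leaf', 'south'] (min_width=10, slack=3)
Line 3: ['box', 'code', 'rock'] (min_width=13, slack=0)
Line 4: ['message'] (min_width=7, slack=6)
Line 5: ['architect'] (min_width=9, slack=4)
Line 6: ['bean', 'storm'] (min_width=10, slack=3)
Line 7: ['purple', 'south'] (min_width=12, slack=1)
Line 8: ['plate', 'draw'] (min_width=10, slack=3)
Line 9: ['large', 'lion'] (min_width=10, slack=3)
Line 10: ['all', 'mineral'] (min_width=11, slack=2)
Line 11: ['run'] (min_width=3, slack=10)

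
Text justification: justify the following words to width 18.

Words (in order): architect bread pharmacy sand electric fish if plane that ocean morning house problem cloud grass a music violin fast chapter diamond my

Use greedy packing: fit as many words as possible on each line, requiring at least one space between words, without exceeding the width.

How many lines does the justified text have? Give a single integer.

Answer: 9

Derivation:
Line 1: ['architect', 'bread'] (min_width=15, slack=3)
Line 2: ['pharmacy', 'sand'] (min_width=13, slack=5)
Line 3: ['electric', 'fish', 'if'] (min_width=16, slack=2)
Line 4: ['plane', 'that', 'ocean'] (min_width=16, slack=2)
Line 5: ['morning', 'house'] (min_width=13, slack=5)
Line 6: ['problem', 'cloud'] (min_width=13, slack=5)
Line 7: ['grass', 'a', 'music'] (min_width=13, slack=5)
Line 8: ['violin', 'fast'] (min_width=11, slack=7)
Line 9: ['chapter', 'diamond', 'my'] (min_width=18, slack=0)
Total lines: 9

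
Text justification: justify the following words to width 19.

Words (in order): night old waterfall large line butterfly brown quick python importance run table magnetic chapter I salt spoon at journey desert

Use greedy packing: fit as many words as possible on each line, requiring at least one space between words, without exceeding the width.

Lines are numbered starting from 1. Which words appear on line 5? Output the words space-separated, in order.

Line 1: ['night', 'old', 'waterfall'] (min_width=19, slack=0)
Line 2: ['large', 'line'] (min_width=10, slack=9)
Line 3: ['butterfly', 'brown'] (min_width=15, slack=4)
Line 4: ['quick', 'python'] (min_width=12, slack=7)
Line 5: ['importance', 'run'] (min_width=14, slack=5)
Line 6: ['table', 'magnetic'] (min_width=14, slack=5)
Line 7: ['chapter', 'I', 'salt'] (min_width=14, slack=5)
Line 8: ['spoon', 'at', 'journey'] (min_width=16, slack=3)
Line 9: ['desert'] (min_width=6, slack=13)

Answer: importance run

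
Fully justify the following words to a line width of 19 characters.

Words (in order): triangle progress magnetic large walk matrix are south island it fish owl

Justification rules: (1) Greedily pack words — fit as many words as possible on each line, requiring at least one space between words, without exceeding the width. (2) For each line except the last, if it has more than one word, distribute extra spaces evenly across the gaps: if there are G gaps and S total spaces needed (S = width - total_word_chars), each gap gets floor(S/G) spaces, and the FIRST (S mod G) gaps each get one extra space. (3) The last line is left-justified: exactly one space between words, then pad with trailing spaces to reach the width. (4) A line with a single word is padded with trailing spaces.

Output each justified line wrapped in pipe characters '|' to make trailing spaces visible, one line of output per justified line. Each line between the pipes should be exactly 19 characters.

Line 1: ['triangle', 'progress'] (min_width=17, slack=2)
Line 2: ['magnetic', 'large', 'walk'] (min_width=19, slack=0)
Line 3: ['matrix', 'are', 'south'] (min_width=16, slack=3)
Line 4: ['island', 'it', 'fish', 'owl'] (min_width=18, slack=1)

Answer: |triangle   progress|
|magnetic large walk|
|matrix   are  south|
|island it fish owl |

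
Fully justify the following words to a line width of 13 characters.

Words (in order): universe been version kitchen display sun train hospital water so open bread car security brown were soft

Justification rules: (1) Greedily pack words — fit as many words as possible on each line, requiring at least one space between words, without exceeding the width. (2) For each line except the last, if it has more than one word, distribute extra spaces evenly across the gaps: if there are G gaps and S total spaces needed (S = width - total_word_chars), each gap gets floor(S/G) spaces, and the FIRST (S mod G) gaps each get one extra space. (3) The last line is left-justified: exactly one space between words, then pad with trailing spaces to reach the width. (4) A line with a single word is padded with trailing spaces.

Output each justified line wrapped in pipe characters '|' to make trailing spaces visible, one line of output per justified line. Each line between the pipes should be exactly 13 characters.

Answer: |universe been|
|version      |
|kitchen      |
|display   sun|
|train        |
|hospital     |
|water so open|
|bread     car|
|security     |
|brown    were|
|soft         |

Derivation:
Line 1: ['universe', 'been'] (min_width=13, slack=0)
Line 2: ['version'] (min_width=7, slack=6)
Line 3: ['kitchen'] (min_width=7, slack=6)
Line 4: ['display', 'sun'] (min_width=11, slack=2)
Line 5: ['train'] (min_width=5, slack=8)
Line 6: ['hospital'] (min_width=8, slack=5)
Line 7: ['water', 'so', 'open'] (min_width=13, slack=0)
Line 8: ['bread', 'car'] (min_width=9, slack=4)
Line 9: ['security'] (min_width=8, slack=5)
Line 10: ['brown', 'were'] (min_width=10, slack=3)
Line 11: ['soft'] (min_width=4, slack=9)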